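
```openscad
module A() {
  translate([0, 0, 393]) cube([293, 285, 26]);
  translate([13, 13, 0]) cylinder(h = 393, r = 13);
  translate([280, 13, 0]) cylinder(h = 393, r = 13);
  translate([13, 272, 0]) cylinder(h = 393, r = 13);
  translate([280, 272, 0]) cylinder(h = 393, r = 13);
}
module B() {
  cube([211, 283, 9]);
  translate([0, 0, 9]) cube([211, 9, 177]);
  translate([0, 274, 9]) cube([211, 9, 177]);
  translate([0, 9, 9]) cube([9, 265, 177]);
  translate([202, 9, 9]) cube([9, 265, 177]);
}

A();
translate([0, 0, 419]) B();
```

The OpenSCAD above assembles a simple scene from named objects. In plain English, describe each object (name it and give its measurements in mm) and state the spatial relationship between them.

A is a four-legged stool. The seat is 293×285 mm, 26 mm thick, top at z = 419 mm. It stands on four round legs, each 26 mm in diameter, from z = 0 to the seat underside, each leg's axis is inset half a diameter from the nearest pair of seat edges (so the leg's bounding box is flush with the corner).

B is an open storage box with external size 211×283×186 mm and wall thickness 9 mm (the base is also 9 mm thick). The base covers the whole footprint; the four walls stand on the base, with the y-facing walls full-width and the x-facing walls fitting between their inner faces.

The open box is on top of the stool.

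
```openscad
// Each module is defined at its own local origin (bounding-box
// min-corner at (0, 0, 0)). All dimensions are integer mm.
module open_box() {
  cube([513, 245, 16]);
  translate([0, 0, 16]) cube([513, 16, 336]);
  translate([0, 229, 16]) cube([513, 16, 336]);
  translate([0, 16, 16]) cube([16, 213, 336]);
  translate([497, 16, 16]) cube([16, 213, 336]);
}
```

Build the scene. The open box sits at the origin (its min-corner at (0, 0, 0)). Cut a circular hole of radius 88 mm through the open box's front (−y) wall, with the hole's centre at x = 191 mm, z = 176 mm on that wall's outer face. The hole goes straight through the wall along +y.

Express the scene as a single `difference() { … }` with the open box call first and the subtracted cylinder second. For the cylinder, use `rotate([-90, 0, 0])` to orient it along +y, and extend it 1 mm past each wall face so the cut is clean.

difference() {
  open_box();
  translate([191, -1, 176]) rotate([-90, 0, 0]) cylinder(h = 18, r = 88);
}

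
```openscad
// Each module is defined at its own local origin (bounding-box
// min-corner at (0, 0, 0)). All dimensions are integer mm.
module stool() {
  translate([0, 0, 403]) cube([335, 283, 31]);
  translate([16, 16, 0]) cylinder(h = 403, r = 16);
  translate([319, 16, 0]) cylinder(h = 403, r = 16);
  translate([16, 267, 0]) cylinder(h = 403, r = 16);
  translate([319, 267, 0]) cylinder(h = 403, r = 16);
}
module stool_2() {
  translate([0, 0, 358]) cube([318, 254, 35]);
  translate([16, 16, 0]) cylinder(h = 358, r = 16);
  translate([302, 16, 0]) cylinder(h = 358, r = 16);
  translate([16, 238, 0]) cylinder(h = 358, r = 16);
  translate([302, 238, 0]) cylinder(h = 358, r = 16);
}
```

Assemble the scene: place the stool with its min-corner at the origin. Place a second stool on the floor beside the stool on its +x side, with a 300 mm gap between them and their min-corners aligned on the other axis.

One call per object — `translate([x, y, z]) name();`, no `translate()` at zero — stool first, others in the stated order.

stool();
translate([635, 0, 0]) stool_2();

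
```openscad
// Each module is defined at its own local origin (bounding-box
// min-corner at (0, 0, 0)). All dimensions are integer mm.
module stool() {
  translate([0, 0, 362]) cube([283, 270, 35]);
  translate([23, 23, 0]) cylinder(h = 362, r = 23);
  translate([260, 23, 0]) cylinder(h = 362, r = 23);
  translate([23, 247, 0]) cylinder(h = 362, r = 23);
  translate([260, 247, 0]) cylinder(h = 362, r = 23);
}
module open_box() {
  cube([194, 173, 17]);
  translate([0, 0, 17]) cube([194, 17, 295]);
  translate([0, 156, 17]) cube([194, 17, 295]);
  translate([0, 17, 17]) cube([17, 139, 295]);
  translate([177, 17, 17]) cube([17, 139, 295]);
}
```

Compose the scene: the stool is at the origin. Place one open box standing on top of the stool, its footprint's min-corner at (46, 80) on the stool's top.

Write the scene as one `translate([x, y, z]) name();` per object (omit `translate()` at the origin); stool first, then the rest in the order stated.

stool();
translate([46, 80, 397]) open_box();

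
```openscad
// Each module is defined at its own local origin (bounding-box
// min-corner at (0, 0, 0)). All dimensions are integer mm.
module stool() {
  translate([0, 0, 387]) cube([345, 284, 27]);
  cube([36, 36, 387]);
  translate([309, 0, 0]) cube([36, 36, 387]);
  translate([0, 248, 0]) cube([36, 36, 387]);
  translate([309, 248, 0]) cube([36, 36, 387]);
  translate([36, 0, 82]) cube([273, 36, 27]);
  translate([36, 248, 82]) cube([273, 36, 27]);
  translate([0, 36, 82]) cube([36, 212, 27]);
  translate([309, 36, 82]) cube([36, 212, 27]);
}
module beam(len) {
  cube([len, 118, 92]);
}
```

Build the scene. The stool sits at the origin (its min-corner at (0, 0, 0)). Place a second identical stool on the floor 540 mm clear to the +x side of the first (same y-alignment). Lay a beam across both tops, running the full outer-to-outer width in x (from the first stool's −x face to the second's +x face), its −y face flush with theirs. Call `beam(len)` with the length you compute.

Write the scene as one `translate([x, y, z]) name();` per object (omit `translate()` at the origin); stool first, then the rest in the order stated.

stool();
translate([885, 0, 0]) stool();
translate([0, 0, 414]) beam(1230);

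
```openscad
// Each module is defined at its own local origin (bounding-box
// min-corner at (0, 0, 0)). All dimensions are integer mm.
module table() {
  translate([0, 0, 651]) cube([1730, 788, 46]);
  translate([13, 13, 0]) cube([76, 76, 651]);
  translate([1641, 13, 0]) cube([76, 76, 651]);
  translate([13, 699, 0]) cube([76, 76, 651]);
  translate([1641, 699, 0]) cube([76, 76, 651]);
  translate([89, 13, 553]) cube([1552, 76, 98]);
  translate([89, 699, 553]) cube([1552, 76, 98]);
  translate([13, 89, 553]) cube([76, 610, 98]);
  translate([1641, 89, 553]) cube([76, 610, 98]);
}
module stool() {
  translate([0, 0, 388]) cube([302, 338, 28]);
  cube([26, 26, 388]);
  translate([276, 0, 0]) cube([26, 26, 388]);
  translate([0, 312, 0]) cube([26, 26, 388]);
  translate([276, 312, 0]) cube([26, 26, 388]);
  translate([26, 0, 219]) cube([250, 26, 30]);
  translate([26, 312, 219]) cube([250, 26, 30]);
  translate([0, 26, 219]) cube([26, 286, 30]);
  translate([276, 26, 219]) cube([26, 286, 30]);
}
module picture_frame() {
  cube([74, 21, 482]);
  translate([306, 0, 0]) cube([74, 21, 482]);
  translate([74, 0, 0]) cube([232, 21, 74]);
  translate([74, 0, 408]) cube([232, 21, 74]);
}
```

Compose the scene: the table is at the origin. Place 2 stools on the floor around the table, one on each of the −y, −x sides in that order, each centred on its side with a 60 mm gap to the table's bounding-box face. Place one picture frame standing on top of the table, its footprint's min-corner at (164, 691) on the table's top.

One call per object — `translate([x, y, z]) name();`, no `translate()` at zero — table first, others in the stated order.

table();
translate([714, -398, 0]) stool();
translate([-362, 225, 0]) stool();
translate([164, 691, 697]) picture_frame();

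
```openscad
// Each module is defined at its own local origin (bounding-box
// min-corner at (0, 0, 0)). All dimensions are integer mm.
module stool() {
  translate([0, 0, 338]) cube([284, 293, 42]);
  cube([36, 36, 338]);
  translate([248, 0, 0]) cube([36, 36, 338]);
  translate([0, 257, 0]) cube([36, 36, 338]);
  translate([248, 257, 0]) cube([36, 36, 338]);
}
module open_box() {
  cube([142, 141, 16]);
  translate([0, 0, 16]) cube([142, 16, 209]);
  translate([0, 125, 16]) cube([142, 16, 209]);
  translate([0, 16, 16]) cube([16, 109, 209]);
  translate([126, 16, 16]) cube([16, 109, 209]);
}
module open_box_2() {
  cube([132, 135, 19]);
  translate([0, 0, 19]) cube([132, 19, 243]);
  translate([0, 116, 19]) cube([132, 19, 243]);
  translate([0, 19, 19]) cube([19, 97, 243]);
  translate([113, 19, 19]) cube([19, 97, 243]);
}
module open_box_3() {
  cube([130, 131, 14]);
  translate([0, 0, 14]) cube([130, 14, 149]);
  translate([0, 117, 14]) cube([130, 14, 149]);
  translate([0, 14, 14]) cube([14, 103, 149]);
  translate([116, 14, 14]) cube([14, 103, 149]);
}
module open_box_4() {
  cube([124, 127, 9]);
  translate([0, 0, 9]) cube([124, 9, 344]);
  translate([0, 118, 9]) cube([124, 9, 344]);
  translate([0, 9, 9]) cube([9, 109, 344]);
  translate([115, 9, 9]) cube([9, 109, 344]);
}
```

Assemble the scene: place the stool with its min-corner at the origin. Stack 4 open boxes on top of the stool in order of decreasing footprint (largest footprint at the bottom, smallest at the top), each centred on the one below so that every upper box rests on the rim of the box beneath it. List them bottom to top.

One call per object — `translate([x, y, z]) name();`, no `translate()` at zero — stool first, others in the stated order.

stool();
translate([71, 76, 380]) open_box();
translate([76, 79, 605]) open_box_2();
translate([77, 81, 867]) open_box_3();
translate([80, 83, 1030]) open_box_4();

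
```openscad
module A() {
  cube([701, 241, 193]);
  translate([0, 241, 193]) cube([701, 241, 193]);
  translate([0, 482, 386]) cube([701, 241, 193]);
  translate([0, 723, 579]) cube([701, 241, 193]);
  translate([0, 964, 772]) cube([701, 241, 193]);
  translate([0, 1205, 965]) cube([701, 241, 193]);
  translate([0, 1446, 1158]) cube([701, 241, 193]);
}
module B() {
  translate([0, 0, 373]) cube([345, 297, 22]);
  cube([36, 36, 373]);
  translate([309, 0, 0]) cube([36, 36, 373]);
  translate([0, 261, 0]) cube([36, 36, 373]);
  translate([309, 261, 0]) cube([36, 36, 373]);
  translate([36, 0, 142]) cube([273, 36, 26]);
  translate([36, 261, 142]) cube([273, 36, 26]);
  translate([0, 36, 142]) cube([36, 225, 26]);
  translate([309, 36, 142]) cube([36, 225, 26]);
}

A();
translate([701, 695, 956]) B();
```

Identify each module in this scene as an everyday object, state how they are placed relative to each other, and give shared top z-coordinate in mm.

A is a staircase. B is a stool. The stool is beside the staircase with their tops flush at z = 1351. The shared top z-coordinate is 1351 mm.

Both tops at z = 1351 mm.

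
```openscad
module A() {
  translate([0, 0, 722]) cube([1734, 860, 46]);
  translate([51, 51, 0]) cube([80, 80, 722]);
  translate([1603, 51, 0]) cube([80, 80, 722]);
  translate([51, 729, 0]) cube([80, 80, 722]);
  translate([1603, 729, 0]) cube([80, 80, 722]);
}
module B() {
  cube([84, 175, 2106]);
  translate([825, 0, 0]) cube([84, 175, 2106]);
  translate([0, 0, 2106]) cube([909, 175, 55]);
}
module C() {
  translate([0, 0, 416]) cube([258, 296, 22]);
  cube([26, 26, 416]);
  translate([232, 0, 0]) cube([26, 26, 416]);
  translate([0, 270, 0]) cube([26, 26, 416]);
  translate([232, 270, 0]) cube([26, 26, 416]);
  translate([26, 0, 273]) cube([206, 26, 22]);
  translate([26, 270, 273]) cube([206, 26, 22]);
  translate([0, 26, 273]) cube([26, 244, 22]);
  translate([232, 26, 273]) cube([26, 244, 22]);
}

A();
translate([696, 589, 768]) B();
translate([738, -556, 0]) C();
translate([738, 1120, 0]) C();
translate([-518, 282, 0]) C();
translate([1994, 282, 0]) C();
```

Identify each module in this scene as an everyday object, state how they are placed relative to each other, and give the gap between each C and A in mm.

Each stool's nearest face is 260 mm from the table's bounding box.

A is a table. B is a door frame. C is a stool. The door frame is on top of the table. Four stools sit around the table at the −y, +y, −x, +x sides. The gap between each stool and the table is 260 mm.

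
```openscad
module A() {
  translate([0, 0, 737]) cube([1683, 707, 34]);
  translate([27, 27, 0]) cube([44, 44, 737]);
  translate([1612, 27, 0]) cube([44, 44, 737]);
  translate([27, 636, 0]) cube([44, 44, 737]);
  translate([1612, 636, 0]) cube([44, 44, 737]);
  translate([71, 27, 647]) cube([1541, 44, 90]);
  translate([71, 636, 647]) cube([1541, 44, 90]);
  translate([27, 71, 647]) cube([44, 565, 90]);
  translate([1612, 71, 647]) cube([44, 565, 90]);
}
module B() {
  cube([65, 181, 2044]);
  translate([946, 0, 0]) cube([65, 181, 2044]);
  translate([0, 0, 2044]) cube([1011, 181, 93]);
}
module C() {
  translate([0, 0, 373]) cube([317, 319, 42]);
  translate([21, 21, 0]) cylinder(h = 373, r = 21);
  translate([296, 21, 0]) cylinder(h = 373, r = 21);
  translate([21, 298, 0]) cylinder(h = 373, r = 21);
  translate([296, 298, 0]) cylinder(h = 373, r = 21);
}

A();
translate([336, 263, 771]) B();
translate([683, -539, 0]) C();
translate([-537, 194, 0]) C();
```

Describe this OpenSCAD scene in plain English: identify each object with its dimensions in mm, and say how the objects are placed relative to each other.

A is a table with a 1683×707 mm rectangular top, 34 mm thick, top surface at z = 771 mm, supported by four 44×44 mm square legs, each inset 27 mm from the nearest pair of top edges, running from the floor. Four apron rails, 44 mm thick and 90 mm tall, run between adjacent legs with their top edges flush with the underside of the top and their outer faces flush with the legs' outer faces.

B is a rectangular door frame: two vertical jambs of 65×181 mm section, 2044 mm tall, with a clear opening 881 mm wide between their inner faces. A header 93 mm tall and 181 mm deep lies on top of the jambs and spans the full outside width.

C is a four-legged stool. The seat is a 317×319×42 mm slab whose top surface is at z = 415 mm; four round legs, each 42 mm in diameter, run from the floor (z = 0) to the underside of the seat, each leg's axis is inset half a diameter from the nearest pair of seat edges (so the leg's bounding box is flush with the corner).

The door frame is on top of the table, centred. Two stools sit around the table at the −y, −x sides.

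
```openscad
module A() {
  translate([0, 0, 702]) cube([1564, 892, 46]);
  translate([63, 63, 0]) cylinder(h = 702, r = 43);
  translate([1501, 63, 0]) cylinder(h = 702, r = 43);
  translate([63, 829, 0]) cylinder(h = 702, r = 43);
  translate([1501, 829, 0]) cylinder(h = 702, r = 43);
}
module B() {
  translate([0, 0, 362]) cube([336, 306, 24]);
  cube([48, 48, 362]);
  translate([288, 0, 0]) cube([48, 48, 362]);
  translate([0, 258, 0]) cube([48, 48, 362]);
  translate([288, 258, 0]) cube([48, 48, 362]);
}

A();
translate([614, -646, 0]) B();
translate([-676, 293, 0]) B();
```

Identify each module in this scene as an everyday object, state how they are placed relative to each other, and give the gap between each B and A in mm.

Each stool's nearest face is 340 mm from the table's bounding box.

A is a table. B is a stool. Two stools sit around the table at the −y, −x sides. The gap between each stool and the table is 340 mm.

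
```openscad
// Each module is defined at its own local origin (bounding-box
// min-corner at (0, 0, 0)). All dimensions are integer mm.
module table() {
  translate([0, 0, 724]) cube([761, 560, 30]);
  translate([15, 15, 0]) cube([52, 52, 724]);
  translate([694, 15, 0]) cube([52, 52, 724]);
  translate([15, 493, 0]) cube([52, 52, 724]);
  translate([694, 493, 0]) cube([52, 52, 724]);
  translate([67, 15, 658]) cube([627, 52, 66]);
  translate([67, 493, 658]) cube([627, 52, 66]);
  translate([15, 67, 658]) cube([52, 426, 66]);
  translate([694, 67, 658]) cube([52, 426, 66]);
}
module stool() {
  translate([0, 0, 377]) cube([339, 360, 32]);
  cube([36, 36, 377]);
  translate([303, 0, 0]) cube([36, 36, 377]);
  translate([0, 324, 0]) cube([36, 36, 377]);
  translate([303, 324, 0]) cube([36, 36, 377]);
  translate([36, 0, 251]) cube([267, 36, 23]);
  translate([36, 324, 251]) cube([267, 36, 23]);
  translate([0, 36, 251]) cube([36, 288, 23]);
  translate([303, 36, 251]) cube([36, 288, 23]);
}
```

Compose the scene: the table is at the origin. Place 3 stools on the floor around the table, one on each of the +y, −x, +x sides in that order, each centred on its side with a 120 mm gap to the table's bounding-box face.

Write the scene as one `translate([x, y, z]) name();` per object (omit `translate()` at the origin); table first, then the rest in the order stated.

table();
translate([211, 680, 0]) stool();
translate([-459, 100, 0]) stool();
translate([881, 100, 0]) stool();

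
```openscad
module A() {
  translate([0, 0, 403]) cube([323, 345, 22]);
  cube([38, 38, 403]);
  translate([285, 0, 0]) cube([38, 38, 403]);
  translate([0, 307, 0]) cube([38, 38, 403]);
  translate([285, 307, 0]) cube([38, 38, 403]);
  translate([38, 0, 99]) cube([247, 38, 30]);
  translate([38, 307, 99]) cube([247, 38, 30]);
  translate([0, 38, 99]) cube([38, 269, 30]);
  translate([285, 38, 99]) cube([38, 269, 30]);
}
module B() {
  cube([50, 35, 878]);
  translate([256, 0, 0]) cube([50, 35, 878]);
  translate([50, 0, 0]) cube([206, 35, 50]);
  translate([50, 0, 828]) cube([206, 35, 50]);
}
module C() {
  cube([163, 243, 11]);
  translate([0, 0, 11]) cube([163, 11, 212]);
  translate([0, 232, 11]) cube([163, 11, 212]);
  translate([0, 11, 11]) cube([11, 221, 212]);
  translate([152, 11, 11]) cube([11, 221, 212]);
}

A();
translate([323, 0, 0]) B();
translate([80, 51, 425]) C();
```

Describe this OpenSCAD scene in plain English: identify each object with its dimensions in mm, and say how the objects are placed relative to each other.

A is a simple wooden stool: a rectangular seat 323 mm (x) by 345 mm (y), 22 mm thick, top face at z = 425 mm, on four square legs, each 38×38 mm in cross-section. The legs rest on z = 0, each flush with a corner of the seat. Four stretchers, 38 mm wide and 30 mm tall, connect adjacent legs with their undersides at z = 99 mm, each running between the inner faces of the legs it joins and aligned with the legs' outer faces on the other axis.

B is a picture frame with a 206×778 mm rectangular opening (x by z) and a uniform 50 mm border on every side. Frame depth is 35 mm along y. It is built from two vertical stiles running the full outside height and two horizontal rails spanning the gap between the stiles.

C is an open storage box with external size 163×243×223 mm and wall thickness 11 mm (the base is also 11 mm thick). The base covers the whole footprint; the four walls stand on the base, with the y-facing walls full-width and the x-facing walls fitting between their inner faces.

The picture frame is against the stool's +x side, with their −y faces flush. The open box is on top of the stool, centred.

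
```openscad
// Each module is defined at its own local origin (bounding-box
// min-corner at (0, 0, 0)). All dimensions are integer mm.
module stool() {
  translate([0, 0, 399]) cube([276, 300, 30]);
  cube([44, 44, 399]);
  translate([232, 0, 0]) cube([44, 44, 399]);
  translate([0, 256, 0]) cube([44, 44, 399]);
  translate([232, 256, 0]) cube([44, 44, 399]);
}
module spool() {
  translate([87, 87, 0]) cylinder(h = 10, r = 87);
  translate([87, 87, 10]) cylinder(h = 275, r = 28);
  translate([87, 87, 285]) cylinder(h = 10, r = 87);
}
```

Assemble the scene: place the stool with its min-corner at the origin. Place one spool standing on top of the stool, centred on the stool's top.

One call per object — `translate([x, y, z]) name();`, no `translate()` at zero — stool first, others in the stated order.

stool();
translate([51, 63, 429]) spool();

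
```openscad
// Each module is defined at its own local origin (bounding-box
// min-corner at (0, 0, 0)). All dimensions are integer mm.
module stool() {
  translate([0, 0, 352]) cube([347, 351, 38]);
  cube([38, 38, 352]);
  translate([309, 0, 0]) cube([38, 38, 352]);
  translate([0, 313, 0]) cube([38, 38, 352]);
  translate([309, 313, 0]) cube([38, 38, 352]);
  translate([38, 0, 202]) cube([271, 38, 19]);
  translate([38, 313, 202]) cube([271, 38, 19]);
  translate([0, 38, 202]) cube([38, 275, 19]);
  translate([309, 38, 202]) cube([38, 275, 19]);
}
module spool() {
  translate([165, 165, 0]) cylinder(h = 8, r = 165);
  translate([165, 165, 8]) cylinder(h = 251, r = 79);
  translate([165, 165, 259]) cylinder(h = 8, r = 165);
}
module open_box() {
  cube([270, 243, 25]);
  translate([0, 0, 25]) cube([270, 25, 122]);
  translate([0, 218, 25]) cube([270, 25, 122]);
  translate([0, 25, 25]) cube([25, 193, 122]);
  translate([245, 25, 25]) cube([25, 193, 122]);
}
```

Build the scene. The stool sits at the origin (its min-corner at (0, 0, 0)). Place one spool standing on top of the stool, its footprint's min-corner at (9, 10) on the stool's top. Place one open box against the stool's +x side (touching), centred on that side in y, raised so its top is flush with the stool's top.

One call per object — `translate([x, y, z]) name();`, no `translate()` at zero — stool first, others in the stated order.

stool();
translate([9, 10, 390]) spool();
translate([347, 54, 243]) open_box();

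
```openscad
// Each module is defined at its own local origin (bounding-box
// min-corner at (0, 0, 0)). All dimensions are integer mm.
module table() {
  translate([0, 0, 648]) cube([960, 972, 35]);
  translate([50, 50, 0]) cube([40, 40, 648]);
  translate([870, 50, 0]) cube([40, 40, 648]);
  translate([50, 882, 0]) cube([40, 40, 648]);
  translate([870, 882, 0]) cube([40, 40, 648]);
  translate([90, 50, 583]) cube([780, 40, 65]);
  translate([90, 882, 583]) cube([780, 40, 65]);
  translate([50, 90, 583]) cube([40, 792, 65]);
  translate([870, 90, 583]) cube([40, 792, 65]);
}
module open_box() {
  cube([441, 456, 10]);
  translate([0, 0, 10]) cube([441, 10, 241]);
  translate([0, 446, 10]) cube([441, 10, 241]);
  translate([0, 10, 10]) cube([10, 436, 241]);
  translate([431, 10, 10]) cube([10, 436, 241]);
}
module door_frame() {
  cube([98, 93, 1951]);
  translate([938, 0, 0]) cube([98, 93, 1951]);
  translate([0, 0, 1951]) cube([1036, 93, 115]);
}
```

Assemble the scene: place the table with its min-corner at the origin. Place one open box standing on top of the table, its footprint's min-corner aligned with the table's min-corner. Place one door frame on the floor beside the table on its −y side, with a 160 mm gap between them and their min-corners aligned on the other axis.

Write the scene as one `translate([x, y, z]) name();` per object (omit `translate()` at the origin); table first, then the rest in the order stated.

table();
translate([0, 0, 683]) open_box();
translate([0, -253, 0]) door_frame();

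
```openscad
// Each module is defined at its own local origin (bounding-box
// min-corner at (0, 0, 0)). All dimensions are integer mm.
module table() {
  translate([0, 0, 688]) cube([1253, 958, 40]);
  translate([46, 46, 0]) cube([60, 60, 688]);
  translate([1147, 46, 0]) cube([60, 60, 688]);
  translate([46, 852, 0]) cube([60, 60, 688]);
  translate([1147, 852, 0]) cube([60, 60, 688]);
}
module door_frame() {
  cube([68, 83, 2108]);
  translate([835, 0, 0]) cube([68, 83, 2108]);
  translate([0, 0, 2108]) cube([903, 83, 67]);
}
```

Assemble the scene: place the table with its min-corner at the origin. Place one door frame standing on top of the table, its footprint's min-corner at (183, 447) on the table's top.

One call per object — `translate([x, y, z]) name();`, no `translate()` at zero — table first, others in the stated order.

table();
translate([183, 447, 728]) door_frame();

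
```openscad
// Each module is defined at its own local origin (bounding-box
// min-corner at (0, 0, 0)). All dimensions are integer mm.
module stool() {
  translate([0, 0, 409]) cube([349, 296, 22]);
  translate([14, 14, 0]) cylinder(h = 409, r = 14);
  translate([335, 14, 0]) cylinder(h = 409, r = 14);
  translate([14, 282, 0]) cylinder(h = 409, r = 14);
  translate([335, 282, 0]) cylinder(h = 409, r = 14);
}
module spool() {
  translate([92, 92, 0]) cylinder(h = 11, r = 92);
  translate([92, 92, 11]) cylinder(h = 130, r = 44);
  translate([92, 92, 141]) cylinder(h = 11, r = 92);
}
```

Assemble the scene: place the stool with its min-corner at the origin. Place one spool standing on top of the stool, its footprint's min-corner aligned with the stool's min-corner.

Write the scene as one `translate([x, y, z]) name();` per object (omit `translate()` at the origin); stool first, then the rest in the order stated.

stool();
translate([0, 0, 431]) spool();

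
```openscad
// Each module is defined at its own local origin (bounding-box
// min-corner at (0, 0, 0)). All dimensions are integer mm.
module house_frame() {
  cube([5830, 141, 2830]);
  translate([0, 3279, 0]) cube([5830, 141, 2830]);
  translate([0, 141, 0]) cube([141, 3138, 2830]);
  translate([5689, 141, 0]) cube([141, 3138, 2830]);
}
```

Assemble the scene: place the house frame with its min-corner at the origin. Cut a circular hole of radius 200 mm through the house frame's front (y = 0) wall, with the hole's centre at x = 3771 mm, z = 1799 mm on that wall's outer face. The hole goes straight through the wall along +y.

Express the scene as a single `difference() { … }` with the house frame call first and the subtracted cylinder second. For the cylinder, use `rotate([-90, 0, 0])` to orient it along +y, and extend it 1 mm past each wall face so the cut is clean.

difference() {
  house_frame();
  translate([3771, -1, 1799]) rotate([-90, 0, 0]) cylinder(h = 143, r = 200);
}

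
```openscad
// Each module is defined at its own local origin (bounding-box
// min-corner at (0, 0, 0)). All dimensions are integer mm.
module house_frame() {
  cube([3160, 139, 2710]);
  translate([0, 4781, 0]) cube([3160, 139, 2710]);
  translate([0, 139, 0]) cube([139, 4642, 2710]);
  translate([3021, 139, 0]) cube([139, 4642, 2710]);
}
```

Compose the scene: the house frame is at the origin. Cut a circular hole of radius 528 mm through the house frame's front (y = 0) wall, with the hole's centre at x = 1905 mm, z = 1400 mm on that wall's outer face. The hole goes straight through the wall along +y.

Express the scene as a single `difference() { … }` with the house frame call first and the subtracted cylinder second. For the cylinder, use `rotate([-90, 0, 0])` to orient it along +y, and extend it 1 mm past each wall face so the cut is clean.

difference() {
  house_frame();
  translate([1905, -1, 1400]) rotate([-90, 0, 0]) cylinder(h = 141, r = 528);
}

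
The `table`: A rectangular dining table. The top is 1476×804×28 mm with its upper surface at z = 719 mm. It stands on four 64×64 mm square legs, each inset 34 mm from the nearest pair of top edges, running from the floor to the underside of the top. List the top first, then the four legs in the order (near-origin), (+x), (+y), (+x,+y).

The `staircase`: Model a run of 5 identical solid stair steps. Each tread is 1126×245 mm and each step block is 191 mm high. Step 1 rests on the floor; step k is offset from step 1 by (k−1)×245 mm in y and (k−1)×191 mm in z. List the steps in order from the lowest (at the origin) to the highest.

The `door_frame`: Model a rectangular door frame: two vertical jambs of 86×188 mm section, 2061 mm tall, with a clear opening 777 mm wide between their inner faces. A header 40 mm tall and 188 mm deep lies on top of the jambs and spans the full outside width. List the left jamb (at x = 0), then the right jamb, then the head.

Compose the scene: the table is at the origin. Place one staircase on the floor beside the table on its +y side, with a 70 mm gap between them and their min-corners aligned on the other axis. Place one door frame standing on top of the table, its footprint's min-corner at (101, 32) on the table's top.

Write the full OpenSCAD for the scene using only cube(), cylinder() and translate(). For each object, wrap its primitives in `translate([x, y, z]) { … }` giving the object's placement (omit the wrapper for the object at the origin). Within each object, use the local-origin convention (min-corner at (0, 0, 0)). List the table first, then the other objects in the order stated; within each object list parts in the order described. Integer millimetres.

translate([0, 0, 691]) cube([1476, 804, 28]);
translate([34, 34, 0]) cube([64, 64, 691]);
translate([1378, 34, 0]) cube([64, 64, 691]);
translate([34, 706, 0]) cube([64, 64, 691]);
translate([1378, 706, 0]) cube([64, 64, 691]);
translate([0, 874, 0]) {
  cube([1126, 245, 191]);
  translate([0, 245, 191]) cube([1126, 245, 191]);
  translate([0, 490, 382]) cube([1126, 245, 191]);
  translate([0, 735, 573]) cube([1126, 245, 191]);
  translate([0, 980, 764]) cube([1126, 245, 191]);
}
translate([101, 32, 719]) {
  cube([86, 188, 2061]);
  translate([863, 0, 0]) cube([86, 188, 2061]);
  translate([0, 0, 2061]) cube([949, 188, 40]);
}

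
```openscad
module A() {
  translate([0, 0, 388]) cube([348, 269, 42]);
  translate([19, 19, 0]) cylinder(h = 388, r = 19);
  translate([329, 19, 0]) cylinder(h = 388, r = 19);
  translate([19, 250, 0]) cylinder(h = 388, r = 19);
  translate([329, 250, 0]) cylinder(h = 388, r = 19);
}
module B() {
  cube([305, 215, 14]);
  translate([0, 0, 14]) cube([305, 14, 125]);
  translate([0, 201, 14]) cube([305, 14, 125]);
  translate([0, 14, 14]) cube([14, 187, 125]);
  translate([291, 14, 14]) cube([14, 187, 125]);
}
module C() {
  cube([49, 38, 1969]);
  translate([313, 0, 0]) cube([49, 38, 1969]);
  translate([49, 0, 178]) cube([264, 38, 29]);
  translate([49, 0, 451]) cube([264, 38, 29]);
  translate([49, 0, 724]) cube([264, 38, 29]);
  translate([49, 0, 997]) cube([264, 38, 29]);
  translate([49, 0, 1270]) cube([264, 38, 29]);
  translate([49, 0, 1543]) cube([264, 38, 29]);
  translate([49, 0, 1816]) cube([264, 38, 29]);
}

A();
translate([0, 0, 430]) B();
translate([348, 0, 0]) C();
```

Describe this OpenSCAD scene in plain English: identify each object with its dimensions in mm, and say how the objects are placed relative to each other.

A is a four-legged stool. The seat is 348×269 mm, 42 mm thick, top at z = 430 mm. It stands on four round legs, each 38 mm in diameter, from z = 0 to the seat underside, each leg's axis is inset half a diameter from the nearest pair of seat edges (so the leg's bounding box is flush with the corner).

B is an open storage box with external size 305×215×139 mm and wall thickness 14 mm (the base is also 14 mm thick). The base covers the whole footprint; the four walls stand on the base, with the y-facing walls full-width and the x-facing walls fitting between their inner faces.

C is a wooden ladder with two side rails of 49×38 mm section and 1969 mm height, set 362 mm apart overall. Between them run 7 rectangular rungs (38 mm deep, 29 mm thick), front faces flush with the rails' −y face. The bottom of the first rung is 178 mm above the floor and each subsequent rung is 273 mm higher than the one below.

The open box is on top of the stool. The ladder is against the stool's +x side, with their −y faces flush.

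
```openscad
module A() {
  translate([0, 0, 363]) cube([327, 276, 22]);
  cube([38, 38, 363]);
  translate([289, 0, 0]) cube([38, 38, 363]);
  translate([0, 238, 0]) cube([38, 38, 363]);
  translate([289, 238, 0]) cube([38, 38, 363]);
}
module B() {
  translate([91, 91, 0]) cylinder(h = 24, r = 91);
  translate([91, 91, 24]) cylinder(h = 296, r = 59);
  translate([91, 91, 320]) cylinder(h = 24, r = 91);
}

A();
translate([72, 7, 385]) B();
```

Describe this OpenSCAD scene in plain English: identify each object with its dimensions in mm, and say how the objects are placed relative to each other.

A is a four-legged stool. The seat is a 327×276×22 mm slab whose top surface is at z = 385 mm; four square legs, each 38×38 mm in cross-section, run from the floor (z = 0) to the underside of the seat, each flush with a corner of the seat.

B is a spool: two coaxial disc flanges of radius 91 mm and thickness 24 mm, joined by a core cylinder of radius 59 mm and height 296 mm. The lower flange rests on z = 0 and the three cylinders share a vertical axis.

The spool is on top of the stool.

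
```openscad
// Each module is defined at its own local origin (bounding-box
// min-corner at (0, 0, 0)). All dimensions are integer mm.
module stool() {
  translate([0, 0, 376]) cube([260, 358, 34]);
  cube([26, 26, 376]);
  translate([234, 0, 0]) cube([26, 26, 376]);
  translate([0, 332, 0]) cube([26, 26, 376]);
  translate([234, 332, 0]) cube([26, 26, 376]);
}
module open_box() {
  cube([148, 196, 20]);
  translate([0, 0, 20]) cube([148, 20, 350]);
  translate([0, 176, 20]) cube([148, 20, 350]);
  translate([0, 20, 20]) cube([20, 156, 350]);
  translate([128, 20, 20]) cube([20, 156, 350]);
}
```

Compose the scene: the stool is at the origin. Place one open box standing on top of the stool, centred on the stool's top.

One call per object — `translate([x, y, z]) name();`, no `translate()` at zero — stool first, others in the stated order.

stool();
translate([56, 81, 410]) open_box();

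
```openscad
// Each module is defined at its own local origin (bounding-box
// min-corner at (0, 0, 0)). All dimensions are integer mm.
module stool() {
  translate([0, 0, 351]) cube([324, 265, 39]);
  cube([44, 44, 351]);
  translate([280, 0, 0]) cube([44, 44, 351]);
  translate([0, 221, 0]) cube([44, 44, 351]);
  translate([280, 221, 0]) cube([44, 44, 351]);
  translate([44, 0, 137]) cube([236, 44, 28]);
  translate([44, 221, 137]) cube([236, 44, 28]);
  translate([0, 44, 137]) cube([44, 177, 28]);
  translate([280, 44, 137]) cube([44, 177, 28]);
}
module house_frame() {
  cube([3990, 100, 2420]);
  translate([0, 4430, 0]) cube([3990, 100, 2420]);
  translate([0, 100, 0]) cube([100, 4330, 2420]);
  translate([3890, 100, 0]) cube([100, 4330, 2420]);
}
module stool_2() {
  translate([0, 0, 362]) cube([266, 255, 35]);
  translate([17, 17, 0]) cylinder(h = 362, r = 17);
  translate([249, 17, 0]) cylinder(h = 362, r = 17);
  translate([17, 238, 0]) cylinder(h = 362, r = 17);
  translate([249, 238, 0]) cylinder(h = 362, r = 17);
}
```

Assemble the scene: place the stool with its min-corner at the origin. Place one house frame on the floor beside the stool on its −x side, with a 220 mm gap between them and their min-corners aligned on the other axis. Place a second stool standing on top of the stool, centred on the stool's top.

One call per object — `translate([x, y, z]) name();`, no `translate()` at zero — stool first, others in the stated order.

stool();
translate([-4210, 0, 0]) house_frame();
translate([29, 5, 390]) stool_2();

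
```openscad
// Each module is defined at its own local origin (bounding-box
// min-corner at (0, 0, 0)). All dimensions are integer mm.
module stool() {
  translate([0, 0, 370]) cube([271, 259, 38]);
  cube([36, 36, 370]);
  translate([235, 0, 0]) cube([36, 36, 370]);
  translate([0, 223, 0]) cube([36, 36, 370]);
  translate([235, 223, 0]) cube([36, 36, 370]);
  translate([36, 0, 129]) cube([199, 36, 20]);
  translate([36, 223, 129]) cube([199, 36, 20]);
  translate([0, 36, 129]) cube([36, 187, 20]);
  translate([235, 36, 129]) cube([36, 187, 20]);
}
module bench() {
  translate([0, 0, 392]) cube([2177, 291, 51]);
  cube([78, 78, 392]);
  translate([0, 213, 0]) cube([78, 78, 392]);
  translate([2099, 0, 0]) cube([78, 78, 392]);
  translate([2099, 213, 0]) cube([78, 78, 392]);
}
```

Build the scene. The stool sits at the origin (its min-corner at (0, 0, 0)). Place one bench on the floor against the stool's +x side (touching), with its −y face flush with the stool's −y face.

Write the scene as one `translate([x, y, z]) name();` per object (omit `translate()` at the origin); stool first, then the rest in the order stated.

stool();
translate([271, 0, 0]) bench();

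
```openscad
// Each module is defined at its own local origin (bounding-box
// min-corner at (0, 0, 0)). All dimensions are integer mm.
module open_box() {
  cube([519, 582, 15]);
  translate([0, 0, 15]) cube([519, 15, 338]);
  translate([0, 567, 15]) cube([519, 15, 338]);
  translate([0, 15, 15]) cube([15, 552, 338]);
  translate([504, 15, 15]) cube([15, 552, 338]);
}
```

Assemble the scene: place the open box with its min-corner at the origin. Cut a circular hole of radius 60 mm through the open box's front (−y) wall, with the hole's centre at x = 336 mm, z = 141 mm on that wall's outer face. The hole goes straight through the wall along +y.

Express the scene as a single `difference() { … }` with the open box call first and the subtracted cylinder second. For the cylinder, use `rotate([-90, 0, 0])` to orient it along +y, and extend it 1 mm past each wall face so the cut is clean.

difference() {
  open_box();
  translate([336, -1, 141]) rotate([-90, 0, 0]) cylinder(h = 17, r = 60);
}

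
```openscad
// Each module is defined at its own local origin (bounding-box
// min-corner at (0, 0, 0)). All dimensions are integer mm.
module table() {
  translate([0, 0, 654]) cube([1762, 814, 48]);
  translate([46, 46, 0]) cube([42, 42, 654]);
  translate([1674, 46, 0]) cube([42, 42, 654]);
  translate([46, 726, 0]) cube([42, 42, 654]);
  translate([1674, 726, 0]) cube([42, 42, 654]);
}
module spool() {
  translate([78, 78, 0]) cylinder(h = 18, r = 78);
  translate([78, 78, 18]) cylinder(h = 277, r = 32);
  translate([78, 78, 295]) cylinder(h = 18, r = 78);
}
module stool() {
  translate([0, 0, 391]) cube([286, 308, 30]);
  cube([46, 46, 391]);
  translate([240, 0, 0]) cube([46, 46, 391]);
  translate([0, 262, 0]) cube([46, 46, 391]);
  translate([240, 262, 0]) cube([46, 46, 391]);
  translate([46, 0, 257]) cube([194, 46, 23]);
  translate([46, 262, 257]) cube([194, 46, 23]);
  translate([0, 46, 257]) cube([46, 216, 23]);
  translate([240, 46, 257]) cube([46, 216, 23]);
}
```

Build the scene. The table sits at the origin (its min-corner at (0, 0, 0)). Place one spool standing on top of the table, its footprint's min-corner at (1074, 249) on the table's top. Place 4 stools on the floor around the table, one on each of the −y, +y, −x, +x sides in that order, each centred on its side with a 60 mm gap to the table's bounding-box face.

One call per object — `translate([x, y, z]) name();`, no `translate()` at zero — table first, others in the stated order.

table();
translate([1074, 249, 702]) spool();
translate([738, -368, 0]) stool();
translate([738, 874, 0]) stool();
translate([-346, 253, 0]) stool();
translate([1822, 253, 0]) stool();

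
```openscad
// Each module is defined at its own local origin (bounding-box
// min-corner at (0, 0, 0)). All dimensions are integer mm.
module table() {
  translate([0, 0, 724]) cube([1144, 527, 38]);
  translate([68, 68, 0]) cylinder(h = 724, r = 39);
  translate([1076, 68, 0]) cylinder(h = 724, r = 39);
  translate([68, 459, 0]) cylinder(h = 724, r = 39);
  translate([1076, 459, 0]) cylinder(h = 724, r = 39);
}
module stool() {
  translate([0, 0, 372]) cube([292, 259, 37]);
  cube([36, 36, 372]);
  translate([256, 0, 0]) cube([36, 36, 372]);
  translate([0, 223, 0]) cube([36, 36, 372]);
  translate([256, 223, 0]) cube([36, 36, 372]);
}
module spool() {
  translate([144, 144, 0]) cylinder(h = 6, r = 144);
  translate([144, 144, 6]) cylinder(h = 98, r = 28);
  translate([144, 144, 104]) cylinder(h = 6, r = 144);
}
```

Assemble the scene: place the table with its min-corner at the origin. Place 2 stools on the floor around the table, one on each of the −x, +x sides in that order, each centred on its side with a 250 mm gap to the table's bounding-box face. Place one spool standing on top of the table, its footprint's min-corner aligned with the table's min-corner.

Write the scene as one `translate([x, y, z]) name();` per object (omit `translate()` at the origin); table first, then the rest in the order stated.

table();
translate([-542, 134, 0]) stool();
translate([1394, 134, 0]) stool();
translate([0, 0, 762]) spool();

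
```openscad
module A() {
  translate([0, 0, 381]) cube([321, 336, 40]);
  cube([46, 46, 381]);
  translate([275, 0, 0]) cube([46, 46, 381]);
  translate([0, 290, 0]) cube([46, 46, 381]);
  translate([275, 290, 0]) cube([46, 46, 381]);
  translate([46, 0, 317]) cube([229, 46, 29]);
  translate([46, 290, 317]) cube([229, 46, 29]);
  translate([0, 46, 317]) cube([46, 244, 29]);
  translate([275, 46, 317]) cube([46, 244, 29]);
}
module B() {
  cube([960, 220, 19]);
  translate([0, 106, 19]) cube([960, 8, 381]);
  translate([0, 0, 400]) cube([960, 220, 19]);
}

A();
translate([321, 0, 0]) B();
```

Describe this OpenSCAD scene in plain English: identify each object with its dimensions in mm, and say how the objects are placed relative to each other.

A is a simple wooden stool: a rectangular seat 321 mm (x) by 336 mm (y), 40 mm thick, top face at z = 421 mm, on four square legs, each 46×46 mm in cross-section. The legs rest on z = 0, each flush with a corner of the seat. Four stretchers, 46 mm wide and 29 mm tall, connect adjacent legs with their undersides at z = 317 mm, each running between the inner faces of the legs it joins and aligned with the legs' outer faces on the other axis.

B is an I-beam lying along x, 960 mm long. Overall section height 419 mm. Two flanges 220 mm wide (y) and 19 mm thick, one on the floor and one at the top; a web 8 mm thick runs between them, centred on the flange width.

The I-beam is against the stool's +x side, with their −y faces flush.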